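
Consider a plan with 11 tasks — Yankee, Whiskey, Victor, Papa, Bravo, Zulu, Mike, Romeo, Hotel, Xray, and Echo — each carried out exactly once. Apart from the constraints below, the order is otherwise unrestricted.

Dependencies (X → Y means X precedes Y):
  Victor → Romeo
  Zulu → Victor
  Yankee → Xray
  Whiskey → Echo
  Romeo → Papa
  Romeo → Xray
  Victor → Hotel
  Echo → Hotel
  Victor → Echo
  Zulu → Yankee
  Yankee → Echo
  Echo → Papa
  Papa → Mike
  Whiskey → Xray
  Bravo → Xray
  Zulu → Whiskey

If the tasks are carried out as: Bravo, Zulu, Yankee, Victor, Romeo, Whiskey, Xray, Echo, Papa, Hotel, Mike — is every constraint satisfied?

Yes

Checking each listed constraint against this order: for instance, Victor is in position 4 and Hotel in position 10, so that constraint holds — and the remaining constraints check out the same way.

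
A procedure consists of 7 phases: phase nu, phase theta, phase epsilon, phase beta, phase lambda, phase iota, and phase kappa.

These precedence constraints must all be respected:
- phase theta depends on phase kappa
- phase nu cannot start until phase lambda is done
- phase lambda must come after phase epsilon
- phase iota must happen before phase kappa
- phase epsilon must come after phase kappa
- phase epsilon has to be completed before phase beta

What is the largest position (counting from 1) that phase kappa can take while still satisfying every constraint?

Every phase that must follow phase kappa has to come after it. Tracing all chains starting from phase kappa, those phases are: phase nu, phase theta, phase epsilon, phase beta, phase lambda — 5 in total.
With 5 mandatory successors out of 7 phases total, the latest slot for phase kappa is 7−5 = 2, and it's reachable by doing all non-successors before phase kappa.

2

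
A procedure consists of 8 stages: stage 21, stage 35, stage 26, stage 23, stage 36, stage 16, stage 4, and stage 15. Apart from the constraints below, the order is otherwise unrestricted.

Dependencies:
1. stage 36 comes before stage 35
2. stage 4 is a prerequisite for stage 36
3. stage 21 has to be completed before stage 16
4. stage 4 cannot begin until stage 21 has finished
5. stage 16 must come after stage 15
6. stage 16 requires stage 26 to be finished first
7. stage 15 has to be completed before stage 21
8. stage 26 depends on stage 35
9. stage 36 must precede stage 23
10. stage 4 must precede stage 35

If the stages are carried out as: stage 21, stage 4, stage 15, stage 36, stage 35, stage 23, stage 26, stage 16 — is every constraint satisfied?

In the proposed order, stage 21 appears before stage 15.
That contradicts the constraint that stage 15 must precede stage 21.

No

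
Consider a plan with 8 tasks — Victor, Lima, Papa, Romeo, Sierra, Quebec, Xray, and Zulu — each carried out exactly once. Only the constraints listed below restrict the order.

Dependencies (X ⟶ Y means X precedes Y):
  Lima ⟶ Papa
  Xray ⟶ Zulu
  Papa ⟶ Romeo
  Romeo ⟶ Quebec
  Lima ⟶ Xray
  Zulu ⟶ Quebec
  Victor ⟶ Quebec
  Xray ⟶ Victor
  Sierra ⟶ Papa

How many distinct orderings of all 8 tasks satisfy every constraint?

60

The tasks with no prerequisites are Lima, Sierra; any of them can be placed first.
Systematically extending each partial ordering one task at a time and counting, there are 60 complete orderings.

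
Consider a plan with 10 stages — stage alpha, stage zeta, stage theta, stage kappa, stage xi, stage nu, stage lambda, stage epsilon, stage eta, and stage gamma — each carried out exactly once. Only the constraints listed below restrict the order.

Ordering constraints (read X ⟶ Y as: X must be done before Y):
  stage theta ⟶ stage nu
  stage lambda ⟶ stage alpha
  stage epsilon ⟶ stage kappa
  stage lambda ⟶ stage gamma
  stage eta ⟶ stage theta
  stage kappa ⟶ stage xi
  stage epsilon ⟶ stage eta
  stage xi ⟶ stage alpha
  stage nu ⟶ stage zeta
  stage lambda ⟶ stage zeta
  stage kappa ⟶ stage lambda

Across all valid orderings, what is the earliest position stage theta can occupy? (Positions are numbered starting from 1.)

The stages that are forced before stage theta, directly or transitively, are stage epsilon, stage eta. That's 2 stages.
With 2 mandatory predecessors, the earliest stage theta can sit is position 2+1 = 3, and placing just those 2 first achieves it.

3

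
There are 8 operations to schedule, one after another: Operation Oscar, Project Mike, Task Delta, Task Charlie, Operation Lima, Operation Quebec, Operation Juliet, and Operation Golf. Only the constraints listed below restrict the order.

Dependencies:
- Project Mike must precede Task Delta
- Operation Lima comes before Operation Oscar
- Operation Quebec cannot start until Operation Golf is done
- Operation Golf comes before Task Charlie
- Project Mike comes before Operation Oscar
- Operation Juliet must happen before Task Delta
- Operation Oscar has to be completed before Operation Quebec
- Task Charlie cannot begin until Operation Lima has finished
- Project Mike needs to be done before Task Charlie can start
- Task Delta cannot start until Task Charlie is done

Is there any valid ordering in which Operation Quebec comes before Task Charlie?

The constraints leave Operation Quebec and Task Charlie unordered relative to each other; nothing requires Task Charlie earlier.
So a valid ordering placing Operation Quebec earlier than Task Charlie exists.

Yes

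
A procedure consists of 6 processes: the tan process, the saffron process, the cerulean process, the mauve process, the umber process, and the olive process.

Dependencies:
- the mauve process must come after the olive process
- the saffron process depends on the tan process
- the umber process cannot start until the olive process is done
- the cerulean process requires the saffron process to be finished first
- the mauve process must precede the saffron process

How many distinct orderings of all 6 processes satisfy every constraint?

The processes with no prerequisites are the tan process, the olive process; any of them can be placed first.
Systematically extending each partial ordering one process at a time and counting, there are 14 complete orderings.

14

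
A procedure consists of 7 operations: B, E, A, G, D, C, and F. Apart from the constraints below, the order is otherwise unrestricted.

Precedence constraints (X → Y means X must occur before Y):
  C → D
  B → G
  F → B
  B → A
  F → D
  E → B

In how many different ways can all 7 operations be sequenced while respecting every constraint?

76

The operations with no prerequisites are E, C, F; any of them can be placed first.
Counting all ways to extend the partial order to a total order gives 76.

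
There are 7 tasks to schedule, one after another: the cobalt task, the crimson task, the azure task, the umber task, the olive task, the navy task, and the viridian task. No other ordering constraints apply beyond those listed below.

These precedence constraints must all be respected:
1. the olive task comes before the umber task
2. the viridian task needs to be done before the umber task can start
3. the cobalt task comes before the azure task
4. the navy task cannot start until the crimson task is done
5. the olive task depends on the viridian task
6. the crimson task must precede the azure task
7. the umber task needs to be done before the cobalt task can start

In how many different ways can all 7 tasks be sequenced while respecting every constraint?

2 tasks have no prerequisites (the crimson task, the viridian task), so any of them could come first.
Systematically extending each partial ordering one task at a time and counting, there are 20 complete orderings.

20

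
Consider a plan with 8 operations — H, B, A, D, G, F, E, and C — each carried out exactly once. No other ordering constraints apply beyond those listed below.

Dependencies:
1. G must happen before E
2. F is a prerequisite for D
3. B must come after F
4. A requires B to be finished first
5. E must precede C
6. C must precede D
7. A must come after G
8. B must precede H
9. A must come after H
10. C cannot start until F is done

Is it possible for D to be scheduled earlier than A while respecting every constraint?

Yes

The constraints leave D and A unordered relative to each other; nothing requires A earlier.
That means at least one valid schedule has D before A.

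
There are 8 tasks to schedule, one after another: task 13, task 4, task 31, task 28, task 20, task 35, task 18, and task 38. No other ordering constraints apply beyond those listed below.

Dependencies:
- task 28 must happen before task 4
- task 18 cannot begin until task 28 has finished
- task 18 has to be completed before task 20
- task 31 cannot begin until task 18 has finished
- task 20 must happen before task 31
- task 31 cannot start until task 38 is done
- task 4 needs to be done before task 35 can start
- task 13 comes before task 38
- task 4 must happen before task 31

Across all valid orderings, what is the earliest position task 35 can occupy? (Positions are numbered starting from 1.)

3

Working backwards through the constraints from task 35, its full set of required predecessors is task 4, task 28 — 2 of them.
So at minimum 2 tasks come before task 35, putting task 35 no earlier than position 3. That position is achievable by scheduling exactly those predecessors first.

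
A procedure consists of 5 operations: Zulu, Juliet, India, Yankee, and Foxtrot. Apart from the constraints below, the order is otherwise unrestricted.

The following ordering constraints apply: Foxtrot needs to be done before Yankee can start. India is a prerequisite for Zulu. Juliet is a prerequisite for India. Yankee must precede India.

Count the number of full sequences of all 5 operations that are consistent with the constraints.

The operations with no prerequisites are Juliet, Foxtrot; any of them can be placed first.
Counting all ways to extend the partial order to a total order gives 3.

3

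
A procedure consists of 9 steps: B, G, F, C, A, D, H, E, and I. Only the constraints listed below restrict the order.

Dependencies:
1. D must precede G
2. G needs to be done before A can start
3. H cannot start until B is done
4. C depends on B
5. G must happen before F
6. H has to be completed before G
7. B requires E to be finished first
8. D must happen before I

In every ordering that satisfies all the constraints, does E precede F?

There is a constraint chain E → B → H → G → F.
So E must precede F in any valid ordering.

Yes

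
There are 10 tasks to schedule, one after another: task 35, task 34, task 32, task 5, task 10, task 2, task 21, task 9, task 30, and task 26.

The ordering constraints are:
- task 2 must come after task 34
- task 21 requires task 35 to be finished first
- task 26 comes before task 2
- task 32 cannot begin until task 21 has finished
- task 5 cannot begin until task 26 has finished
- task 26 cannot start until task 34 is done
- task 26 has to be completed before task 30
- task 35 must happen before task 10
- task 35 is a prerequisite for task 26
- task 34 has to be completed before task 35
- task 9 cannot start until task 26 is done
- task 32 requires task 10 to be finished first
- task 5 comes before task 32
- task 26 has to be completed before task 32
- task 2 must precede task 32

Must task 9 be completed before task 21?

Task 9 and task 21 are not related by any chain of constraints.
A valid ordering placing task 21 before task 9 exists, so the answer is no.

No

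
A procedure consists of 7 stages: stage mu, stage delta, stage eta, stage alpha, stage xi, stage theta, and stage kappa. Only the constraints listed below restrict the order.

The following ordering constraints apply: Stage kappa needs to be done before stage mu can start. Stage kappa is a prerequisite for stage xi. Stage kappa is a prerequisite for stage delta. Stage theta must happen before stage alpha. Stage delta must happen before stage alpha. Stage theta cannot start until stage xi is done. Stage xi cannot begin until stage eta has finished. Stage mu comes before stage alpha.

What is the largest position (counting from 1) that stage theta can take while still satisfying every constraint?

The only stage forced after stage theta (directly or by a chain) is stage alpha.
With 1 mandatory successor out of 7 stages total, the latest slot for stage theta is 7−1 = 6, and it's reachable by doing all non-successors before stage theta.

6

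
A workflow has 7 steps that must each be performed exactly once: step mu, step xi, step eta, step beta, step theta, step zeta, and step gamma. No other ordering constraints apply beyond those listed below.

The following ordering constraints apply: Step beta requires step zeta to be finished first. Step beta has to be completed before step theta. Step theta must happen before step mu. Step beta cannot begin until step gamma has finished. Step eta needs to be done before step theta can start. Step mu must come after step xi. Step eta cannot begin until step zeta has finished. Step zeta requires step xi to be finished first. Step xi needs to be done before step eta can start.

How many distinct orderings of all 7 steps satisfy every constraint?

The steps with no prerequisites are step xi, step gamma; any of them can be placed first.
Enumerating by repeatedly choosing an available step (one whose prerequisites are all placed) gives 7 distinct complete orderings.

7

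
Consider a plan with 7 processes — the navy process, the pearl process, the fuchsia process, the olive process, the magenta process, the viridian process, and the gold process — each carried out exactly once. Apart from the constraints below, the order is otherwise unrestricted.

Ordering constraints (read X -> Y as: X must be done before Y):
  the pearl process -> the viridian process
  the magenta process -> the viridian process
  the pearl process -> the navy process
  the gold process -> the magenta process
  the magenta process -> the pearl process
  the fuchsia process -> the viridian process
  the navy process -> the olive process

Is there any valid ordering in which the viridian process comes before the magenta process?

No

There is a dependency chain the magenta process → the viridian process, so the viridian process always comes after the magenta process.
Hence the viridian process can never be scheduled before the magenta process.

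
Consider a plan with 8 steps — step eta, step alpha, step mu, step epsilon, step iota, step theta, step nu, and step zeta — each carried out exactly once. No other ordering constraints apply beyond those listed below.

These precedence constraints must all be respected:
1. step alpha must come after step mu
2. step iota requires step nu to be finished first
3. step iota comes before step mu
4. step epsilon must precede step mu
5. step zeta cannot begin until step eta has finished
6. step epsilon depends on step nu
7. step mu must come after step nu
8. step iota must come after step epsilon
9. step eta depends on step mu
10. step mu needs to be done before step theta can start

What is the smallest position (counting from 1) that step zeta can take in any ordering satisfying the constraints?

The steps that are forced before step zeta, directly or transitively, are step eta, step mu, step epsilon, step iota, step nu. That's 5 steps.
With 5 mandatory predecessors, the earliest step zeta can sit is position 5+1 = 6, and placing just those 5 first achieves it.

6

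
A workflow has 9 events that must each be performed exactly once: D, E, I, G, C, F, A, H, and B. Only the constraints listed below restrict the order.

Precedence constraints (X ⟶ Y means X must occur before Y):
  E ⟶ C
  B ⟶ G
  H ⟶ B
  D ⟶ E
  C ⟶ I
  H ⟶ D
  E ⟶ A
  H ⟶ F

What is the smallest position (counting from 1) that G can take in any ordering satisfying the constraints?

3

The events that are forced before G, directly or transitively, are H, B. That's 2 events.
So at minimum 2 events come before G, putting G no earlier than position 3. That position is achievable by scheduling exactly those predecessors first.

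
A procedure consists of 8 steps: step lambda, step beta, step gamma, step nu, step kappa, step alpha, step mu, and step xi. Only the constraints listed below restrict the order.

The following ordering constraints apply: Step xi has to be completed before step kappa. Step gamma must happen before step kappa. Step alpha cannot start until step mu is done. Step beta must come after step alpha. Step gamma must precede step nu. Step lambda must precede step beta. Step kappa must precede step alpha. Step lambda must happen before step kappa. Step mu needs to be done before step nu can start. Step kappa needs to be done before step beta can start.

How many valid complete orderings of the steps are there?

The steps with no prerequisites are step lambda, step gamma, step mu, step xi; any of them can be placed first.
Systematically extending each partial ordering one step at a time and counting, there are 130 complete orderings.

130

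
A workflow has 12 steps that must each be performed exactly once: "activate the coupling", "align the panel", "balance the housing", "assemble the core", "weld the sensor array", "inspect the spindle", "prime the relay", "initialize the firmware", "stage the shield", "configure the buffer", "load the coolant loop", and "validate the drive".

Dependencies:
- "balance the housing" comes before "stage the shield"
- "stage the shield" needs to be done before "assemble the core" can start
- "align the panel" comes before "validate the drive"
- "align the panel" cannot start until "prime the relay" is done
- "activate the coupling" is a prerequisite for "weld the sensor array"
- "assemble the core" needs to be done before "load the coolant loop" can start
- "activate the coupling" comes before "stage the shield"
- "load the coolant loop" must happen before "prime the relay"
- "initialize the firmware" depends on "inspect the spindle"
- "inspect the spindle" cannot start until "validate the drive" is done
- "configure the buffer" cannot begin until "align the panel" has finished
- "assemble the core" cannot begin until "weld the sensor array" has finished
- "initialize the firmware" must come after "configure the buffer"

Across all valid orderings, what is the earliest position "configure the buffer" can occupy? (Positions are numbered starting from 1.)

9

Every step that must precede "configure the buffer" has to come before it. Tracing all chains that end at "configure the buffer", those steps are: "activate the coupling", "align the panel", "balance the housing", "assemble the core", "weld the sensor array", "prime the relay", "stage the shield", "load the coolant loop" — 8 in total.
So at minimum 8 steps come before "configure the buffer", putting "configure the buffer" no earlier than position 9. That position is achievable by scheduling exactly those predecessors first.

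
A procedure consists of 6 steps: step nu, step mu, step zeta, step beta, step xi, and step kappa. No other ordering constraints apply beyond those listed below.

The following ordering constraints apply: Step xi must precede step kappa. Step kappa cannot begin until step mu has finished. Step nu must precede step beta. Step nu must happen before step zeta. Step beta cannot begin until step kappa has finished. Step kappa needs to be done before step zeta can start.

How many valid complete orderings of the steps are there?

3 steps have no prerequisites (step nu, step mu, step xi), so any of them could come first.
Systematically extending each partial ordering one step at a time and counting, there are 16 complete orderings.

16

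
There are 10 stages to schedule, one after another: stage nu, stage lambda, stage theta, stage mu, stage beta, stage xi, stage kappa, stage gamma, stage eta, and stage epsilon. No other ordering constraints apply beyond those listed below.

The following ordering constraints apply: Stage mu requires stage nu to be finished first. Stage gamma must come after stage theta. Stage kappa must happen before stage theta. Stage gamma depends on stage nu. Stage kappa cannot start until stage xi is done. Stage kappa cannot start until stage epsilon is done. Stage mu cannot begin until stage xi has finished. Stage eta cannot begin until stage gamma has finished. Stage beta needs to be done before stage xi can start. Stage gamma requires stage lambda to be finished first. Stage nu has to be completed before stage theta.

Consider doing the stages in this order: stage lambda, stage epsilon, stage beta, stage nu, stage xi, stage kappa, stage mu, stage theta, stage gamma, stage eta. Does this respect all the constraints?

Yes

Going through the constraints one by one, each required predecessor appears earlier in the sequence than its dependent — e.g. stage lambda (position 1) is before stage gamma (position 9), as required.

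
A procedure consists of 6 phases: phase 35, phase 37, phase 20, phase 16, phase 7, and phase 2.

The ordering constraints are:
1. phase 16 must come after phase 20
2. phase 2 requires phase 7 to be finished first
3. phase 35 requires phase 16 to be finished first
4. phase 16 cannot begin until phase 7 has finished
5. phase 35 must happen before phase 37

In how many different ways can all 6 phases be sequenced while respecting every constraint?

9

2 phases have no prerequisites (phase 20, phase 7), so any of them could come first.
Systematically extending each partial ordering one phase at a time and counting, there are 9 complete orderings.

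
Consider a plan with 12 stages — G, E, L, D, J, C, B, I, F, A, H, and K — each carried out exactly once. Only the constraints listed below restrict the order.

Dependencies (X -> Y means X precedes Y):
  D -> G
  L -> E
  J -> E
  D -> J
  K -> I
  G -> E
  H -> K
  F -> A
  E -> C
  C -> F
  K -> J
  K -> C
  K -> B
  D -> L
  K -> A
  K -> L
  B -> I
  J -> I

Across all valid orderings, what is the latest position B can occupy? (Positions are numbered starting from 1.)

11

Following the constraints forward from B, its only required successor is I.
So at least 1 stage follows B, putting B no later than position 11. That position is achievable by scheduling everything else first.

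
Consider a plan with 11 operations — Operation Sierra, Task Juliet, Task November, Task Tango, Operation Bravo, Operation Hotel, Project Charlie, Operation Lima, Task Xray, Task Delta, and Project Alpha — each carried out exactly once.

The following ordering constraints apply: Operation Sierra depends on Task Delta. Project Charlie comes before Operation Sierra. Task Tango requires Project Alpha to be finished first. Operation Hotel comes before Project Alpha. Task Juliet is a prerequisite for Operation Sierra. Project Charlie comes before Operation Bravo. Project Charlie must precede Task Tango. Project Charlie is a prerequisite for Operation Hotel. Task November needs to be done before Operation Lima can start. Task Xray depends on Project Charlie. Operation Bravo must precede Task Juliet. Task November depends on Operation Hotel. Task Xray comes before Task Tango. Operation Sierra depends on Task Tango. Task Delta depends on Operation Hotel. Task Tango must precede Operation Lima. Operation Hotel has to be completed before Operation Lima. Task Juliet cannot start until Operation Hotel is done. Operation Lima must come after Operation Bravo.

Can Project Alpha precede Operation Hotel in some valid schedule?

The constraints give a chain Operation Hotel → Project Alpha, which forces Operation Hotel before Project Alpha.
Hence Project Alpha can never be scheduled before Operation Hotel.

No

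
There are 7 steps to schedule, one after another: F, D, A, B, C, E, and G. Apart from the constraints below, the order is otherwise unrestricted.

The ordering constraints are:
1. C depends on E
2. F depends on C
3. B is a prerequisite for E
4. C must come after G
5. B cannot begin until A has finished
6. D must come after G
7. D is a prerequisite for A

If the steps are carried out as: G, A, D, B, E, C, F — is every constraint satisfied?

No

In the proposed order, A appears before D.
But one of the constraints requires D before A, so this ordering violates it.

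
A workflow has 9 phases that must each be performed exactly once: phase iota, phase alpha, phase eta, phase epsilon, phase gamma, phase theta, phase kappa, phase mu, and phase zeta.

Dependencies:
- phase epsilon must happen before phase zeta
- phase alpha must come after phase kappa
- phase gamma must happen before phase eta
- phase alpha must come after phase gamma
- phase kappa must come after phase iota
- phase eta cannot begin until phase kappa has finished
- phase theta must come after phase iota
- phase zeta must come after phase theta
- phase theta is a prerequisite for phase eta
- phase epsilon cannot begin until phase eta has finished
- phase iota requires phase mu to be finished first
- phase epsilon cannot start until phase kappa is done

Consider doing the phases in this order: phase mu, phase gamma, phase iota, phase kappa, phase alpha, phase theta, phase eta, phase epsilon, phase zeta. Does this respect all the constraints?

Checking each listed constraint against this order: for instance, phase gamma is in position 2 and phase eta in position 7, so that constraint holds — and the remaining constraints check out the same way.

Yes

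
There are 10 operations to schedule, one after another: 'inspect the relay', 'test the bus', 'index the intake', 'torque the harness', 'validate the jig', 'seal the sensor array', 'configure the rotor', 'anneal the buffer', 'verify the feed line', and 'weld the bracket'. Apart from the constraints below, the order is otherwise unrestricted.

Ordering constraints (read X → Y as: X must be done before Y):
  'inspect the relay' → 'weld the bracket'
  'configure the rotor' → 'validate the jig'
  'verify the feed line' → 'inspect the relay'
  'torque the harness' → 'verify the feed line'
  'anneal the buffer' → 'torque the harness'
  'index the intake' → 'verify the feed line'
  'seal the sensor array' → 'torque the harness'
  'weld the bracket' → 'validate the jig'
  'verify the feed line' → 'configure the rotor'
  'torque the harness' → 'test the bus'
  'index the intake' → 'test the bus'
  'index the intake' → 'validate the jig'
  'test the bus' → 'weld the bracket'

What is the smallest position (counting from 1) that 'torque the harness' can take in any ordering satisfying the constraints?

Working backwards through the constraints from 'torque the harness', its full set of required predecessors is 'seal the sensor array', 'anneal the buffer' — 2 of them.
So at minimum 2 operations come before 'torque the harness', putting 'torque the harness' no earlier than position 3. That position is achievable by scheduling exactly those predecessors first.

3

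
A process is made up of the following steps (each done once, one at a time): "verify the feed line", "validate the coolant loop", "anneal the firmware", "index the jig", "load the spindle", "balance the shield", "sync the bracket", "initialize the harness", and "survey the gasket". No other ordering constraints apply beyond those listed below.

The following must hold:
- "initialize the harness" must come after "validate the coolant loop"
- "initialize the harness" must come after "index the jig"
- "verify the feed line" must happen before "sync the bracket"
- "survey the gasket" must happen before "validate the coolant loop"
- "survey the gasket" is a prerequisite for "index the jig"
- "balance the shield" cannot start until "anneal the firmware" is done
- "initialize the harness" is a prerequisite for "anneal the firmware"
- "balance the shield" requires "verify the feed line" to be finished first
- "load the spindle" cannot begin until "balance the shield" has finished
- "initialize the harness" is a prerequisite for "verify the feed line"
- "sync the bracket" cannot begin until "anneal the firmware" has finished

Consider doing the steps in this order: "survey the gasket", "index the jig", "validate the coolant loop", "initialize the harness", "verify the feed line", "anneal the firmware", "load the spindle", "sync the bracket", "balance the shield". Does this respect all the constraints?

In the proposed order, "load the spindle" appears before "balance the shield".
That contradicts the constraint that "balance the shield" must precede "load the spindle".

No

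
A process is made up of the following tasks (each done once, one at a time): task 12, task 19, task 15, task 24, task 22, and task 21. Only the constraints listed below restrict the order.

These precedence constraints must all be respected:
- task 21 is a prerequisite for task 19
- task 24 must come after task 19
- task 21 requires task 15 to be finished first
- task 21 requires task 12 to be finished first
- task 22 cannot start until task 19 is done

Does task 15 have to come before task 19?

There is a constraint chain task 15 → task 21 → task 19.
Hence task 15 necessarily comes before task 19.

Yes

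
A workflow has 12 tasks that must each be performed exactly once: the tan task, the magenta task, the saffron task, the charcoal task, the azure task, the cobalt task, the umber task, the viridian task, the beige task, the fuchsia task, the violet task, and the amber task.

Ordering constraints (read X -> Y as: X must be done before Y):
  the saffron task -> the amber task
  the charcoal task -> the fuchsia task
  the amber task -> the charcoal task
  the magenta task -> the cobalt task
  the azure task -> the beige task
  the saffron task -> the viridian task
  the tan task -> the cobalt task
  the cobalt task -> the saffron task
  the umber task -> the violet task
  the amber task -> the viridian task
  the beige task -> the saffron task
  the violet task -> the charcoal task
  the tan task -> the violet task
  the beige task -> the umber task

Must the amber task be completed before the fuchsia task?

Tracing the constraints gives a chain: the amber task → the charcoal task → the fuchsia task.
That forces the amber task before the fuchsia task in every valid schedule.

Yes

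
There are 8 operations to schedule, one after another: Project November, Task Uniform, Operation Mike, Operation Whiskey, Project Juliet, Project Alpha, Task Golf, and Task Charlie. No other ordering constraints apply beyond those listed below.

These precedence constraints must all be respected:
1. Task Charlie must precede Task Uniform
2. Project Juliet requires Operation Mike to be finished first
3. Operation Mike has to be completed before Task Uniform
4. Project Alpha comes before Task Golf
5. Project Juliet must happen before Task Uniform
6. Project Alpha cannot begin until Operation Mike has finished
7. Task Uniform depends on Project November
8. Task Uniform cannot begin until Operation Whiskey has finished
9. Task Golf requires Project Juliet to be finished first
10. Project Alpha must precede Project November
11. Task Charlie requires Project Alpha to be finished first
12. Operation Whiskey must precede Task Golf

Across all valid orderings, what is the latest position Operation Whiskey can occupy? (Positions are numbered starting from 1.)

Every operation that must follow Operation Whiskey has to come after it. Tracing all chains starting from Operation Whiskey, those operations are: Task Uniform, Task Golf — 2 in total.
With 2 mandatory successors out of 8 operations total, the latest slot for Operation Whiskey is 8−2 = 6, and it's reachable by doing all non-successors before Operation Whiskey.

6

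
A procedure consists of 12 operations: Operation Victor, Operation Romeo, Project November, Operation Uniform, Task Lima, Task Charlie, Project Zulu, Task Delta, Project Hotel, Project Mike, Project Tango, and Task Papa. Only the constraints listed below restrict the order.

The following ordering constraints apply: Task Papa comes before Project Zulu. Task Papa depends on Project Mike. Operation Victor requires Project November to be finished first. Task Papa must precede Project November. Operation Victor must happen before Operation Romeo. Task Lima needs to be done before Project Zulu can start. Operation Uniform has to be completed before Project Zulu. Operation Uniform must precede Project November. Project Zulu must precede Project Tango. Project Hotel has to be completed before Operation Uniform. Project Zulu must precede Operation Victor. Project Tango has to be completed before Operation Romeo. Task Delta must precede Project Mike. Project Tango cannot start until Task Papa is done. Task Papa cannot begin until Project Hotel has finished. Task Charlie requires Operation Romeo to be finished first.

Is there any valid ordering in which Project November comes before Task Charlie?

The constraints force Project November before Task Charlie, so yes — every valid ordering has Project November earlier.

Yes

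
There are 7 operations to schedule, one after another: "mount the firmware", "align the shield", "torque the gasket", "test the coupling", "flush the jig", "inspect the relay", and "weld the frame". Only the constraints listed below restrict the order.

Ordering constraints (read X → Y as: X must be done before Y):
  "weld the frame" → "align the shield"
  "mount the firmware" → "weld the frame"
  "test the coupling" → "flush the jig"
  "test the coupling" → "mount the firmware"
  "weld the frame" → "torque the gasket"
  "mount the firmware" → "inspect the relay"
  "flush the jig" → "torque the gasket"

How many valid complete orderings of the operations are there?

Only "test the coupling" has no prerequisites, so it must go first.
Systematically extending each partial ordering one operation at a time and counting, there are 33 complete orderings.

33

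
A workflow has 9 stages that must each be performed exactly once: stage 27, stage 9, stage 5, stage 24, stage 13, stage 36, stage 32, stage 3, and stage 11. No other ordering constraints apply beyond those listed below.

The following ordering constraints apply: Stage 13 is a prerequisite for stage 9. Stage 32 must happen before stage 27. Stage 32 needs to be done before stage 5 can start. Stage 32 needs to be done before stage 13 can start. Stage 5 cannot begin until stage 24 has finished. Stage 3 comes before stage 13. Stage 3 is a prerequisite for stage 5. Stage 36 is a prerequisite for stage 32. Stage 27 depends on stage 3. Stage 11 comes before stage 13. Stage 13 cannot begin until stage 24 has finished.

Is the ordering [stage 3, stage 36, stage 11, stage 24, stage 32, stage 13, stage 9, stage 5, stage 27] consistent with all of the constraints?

Yes

Every stated constraint is respected: stage 3 sits at position 1, ahead of stage 27 at position 9, and each of the other listed pairs likewise has the predecessor earlier in the sequence.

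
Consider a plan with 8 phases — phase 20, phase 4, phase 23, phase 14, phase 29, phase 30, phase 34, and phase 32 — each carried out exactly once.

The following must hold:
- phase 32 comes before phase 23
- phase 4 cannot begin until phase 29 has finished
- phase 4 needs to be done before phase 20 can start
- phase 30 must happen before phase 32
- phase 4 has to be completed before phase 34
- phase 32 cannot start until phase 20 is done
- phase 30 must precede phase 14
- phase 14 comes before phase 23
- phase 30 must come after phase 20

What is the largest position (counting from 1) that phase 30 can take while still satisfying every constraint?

5

Every phase that must follow phase 30 has to come after it. Tracing all chains starting from phase 30, those phases are: phase 23, phase 14, phase 32 — 3 in total.
With 3 mandatory successors out of 8 phases total, the latest slot for phase 30 is 8−3 = 5, and it's reachable by doing all non-successors before phase 30.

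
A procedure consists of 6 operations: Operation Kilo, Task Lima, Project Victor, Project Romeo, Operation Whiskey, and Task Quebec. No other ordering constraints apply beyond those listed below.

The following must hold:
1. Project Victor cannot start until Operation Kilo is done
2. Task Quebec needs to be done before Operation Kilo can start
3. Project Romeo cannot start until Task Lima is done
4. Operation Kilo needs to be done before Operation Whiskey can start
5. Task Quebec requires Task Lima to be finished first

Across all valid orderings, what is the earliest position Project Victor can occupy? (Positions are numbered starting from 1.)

4

Every operation that must precede Project Victor has to come before it. Tracing all chains that end at Project Victor, those operations are: Operation Kilo, Task Lima, Task Quebec — 3 in total.
With 3 mandatory predecessors, the earliest Project Victor can sit is position 3+1 = 4, and placing just those 3 first achieves it.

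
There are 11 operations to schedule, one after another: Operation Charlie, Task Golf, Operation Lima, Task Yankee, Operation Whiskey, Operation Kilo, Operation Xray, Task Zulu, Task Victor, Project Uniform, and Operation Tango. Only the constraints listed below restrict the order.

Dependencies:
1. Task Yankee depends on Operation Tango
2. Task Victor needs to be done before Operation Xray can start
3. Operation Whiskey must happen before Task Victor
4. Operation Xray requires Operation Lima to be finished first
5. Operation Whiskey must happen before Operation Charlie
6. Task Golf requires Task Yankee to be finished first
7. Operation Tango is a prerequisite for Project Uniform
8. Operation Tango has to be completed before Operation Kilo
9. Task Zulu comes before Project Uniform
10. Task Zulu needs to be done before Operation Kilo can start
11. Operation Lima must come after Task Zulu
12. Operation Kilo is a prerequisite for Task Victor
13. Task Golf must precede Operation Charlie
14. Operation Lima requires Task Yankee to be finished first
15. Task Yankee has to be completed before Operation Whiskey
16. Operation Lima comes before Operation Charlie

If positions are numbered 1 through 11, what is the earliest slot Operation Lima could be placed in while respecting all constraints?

Working backwards through the constraints from Operation Lima, its full set of required predecessors is Task Yankee, Task Zulu, Operation Tango — 3 of them.
With 3 mandatory predecessors, the earliest Operation Lima can sit is position 3+1 = 4, and placing just those 3 first achieves it.

4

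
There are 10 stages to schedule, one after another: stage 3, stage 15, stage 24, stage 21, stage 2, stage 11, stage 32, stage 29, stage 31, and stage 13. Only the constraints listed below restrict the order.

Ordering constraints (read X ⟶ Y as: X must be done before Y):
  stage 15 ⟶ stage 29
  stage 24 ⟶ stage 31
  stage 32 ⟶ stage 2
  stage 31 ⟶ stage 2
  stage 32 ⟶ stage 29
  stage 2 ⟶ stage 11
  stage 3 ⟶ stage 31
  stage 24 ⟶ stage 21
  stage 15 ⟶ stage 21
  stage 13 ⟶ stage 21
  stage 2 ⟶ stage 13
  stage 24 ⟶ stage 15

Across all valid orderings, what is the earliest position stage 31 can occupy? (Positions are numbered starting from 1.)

Working backwards through the constraints from stage 31, its full set of required predecessors is stage 3, stage 24 — 2 of them.
With 2 mandatory predecessors, the earliest stage 31 can sit is position 2+1 = 3, and placing just those 2 first achieves it.

3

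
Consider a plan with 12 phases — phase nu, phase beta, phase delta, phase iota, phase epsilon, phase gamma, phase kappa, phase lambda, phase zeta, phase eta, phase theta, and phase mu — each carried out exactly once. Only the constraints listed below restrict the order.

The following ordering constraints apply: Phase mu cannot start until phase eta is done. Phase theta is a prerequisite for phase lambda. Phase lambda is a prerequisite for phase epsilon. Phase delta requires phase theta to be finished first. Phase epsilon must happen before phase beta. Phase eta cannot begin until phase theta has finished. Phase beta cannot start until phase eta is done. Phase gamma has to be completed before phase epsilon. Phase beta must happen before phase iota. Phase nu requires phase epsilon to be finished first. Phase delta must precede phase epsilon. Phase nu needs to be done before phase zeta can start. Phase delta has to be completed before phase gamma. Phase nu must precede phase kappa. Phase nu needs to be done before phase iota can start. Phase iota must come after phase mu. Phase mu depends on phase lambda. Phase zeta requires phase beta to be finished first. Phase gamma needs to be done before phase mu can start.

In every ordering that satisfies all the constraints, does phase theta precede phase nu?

Yes

Tracing the constraints gives a chain: phase theta → phase delta → phase epsilon → phase nu.
Hence phase theta necessarily comes before phase nu.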